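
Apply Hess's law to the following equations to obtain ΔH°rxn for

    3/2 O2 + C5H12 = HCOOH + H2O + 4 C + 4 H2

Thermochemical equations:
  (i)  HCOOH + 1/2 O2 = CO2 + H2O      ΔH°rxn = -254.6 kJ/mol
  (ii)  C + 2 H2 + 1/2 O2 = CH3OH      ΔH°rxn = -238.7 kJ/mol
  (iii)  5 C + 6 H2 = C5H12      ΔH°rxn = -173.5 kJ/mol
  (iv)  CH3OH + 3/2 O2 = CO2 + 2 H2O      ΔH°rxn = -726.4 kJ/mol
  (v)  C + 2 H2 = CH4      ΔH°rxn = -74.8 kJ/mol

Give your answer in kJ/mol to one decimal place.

ΔH°rxn = -537.0 kJ/mol

(i) reversed: +254.6 kJ/mol
(ii) as written: -238.7 kJ/mol
(iii) reversed: +173.5 kJ/mol
(iv) as written: -726.4 kJ/mol
(v): not needed.
ΔH°rxn = (+254.6) + (-238.7) + (+173.5) + (-726.4) = -537.0 kJ/mol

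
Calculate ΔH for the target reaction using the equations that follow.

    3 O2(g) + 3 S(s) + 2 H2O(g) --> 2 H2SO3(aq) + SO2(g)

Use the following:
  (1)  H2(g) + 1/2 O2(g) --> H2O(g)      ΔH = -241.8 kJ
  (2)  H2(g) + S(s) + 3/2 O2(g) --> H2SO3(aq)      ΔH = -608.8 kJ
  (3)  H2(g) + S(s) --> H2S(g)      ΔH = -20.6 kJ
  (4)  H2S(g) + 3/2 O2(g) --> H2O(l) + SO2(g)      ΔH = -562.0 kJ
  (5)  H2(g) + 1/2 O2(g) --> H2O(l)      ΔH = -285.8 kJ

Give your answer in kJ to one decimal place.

(1) reversed and × 2: (-2)·(-241.8) = +483.6 kJ
(2) × 2: (2)·(-608.8) = -1217.6 kJ
(3) as written: -20.6 kJ
(4) as written: -562.0 kJ
(5) reversed: +285.8 kJ
By Hess's law, ΔH = (+483.6) + (-1217.6) + (-20.6) + (-562.0) + (+285.8) = -1030.8 kJ

ΔH = -1030.8 kJ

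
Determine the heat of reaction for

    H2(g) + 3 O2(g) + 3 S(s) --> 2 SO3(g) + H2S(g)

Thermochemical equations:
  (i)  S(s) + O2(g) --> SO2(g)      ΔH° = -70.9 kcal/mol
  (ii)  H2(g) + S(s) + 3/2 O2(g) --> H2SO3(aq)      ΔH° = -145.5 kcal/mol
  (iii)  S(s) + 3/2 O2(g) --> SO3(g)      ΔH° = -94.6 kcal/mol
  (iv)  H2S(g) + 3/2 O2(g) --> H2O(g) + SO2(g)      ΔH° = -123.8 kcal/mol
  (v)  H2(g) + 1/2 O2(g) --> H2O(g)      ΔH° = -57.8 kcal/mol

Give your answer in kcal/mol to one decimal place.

(i) as written: -70.9 kcal/mol
(ii): not needed.
(iii) × 2: (2)·(-94.6) = -189.2 kcal/mol
(iv) reversed: +123.8 kcal/mol
(v) as written: -57.8 kcal/mol
By Hess's law, ΔH° = (1)·(-70.9) + (2)·(-94.6) + (-1)·(-123.8) + (1)·(-57.8) = -194.1 kcal/mol

ΔH° = -194.1 kcal/mol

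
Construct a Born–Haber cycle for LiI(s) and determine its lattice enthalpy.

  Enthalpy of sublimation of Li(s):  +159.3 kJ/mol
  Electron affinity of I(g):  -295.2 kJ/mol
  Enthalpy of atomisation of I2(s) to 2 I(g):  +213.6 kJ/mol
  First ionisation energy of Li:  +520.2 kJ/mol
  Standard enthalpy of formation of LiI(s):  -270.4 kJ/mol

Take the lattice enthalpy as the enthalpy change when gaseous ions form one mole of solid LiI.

ΔHf° = 1·ΔHsub + 1·(ΣIE) + 1/2·D(I2) + 1·EA + U
-270.4 = 1·(+159.3) + 1·(+520.2) + 1/2·(+213.6) + 1·(-295.2) + U
U = -270.4 − (+491.1) = -761.5 kJ/mol

U = -761.5 kJ/mol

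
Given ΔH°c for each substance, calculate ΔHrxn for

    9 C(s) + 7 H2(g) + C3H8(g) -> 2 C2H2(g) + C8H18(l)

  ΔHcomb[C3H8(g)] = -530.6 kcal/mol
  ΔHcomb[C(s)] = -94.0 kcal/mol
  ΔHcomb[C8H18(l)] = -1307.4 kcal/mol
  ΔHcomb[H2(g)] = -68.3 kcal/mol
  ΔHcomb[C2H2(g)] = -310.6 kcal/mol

With combustion enthalpies, reactants minus products:
= [9·(-94.0) + 7·(-68.3) + 1·(-530.6)] − [2·(-310.6) + 1·(-1307.4)]
= 73.9 kcal/mol

ΔHrxn = 73.9 kcal/mol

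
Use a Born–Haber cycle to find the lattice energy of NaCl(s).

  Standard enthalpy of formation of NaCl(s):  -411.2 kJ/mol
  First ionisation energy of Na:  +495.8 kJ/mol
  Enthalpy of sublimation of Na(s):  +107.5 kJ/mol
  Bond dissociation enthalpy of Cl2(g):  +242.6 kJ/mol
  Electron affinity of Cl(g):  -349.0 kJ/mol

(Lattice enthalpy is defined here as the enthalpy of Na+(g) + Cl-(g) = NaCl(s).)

U = -786.8 kJ/mol

ΔHf° = 1·ΔHsub + 1·(ΣIE) + 1/2·D(Cl2) + 1·EA + U
-411.2 = 1·(+107.5) + 1·(+495.8) + 1/2·(+242.6) + 1·(-349.0) + U
U = -411.2 − (+375.6) = -786.8 kJ/mol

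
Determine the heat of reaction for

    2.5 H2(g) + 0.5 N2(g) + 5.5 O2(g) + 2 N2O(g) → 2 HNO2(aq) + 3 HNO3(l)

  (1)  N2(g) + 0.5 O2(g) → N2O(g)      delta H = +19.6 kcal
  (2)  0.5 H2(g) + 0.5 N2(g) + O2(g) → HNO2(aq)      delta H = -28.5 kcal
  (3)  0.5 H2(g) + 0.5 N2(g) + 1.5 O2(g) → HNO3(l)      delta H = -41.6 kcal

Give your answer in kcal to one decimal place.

(1) reversed and × 2: (-2)·(+19.6) = -39.2 kcal
(2) × 2: (2)·(-28.5) = -57.0 kcal
(3) × 3: (3)·(-41.6) = -124.8 kcal
Since enthalpy is a state function, delta H = (-2)·(+19.6) + (2)·(-28.5) + (3)·(-41.6) = -221.0 kcal

delta H = -221.0 kcal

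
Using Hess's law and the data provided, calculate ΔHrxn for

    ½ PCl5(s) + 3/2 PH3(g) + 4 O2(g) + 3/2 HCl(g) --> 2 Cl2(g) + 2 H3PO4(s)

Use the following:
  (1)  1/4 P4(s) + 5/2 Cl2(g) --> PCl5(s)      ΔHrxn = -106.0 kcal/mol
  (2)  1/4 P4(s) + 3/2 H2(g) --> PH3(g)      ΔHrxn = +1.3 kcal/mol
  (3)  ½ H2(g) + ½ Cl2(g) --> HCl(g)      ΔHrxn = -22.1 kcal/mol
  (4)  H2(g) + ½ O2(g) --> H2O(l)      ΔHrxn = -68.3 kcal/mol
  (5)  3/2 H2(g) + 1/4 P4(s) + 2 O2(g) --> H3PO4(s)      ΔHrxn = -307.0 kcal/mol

ΔHrxn = -529.8 kcal/mol

(1) reversed and × 1/2: (-1/2)·(-106.0) = +53.0 kcal/mol
(2) reversed and × 3/2: (-3/2)·(+1.3) = -1.95 kcal/mol
(3) reversed and × 3/2: (-3/2)·(-22.1) = +33.15 kcal/mol
(4): not needed.
(5) × 2: (2)·(-307.0) = -614.0 kcal/mol
Combining the equations, ΔHrxn = (+53.0) + (-1.95) + (+33.15) + (-614.0) = -529.8 kcal/mol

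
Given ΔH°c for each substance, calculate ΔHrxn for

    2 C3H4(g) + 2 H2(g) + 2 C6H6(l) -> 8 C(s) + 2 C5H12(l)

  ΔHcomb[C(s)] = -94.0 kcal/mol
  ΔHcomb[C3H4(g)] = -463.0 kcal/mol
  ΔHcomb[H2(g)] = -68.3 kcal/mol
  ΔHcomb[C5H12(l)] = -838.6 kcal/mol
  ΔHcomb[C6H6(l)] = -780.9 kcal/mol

ΔHrxn = -195.2 kcal/mol

With combustion enthalpies, reactants minus products:
= [2·(-463.0) + 2·(-68.3) + 2·(-780.9)] − [8·(-94.0) + 2·(-838.6)]
= -195.2 kcal/mol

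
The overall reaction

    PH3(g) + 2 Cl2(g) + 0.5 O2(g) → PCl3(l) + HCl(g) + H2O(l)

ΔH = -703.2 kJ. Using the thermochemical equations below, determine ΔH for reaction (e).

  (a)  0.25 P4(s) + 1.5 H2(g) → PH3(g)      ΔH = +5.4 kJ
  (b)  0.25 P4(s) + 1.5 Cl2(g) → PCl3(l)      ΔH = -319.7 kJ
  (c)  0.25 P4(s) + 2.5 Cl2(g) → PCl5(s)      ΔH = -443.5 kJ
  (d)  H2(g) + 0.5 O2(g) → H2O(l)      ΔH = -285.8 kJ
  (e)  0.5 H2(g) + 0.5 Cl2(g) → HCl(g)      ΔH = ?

(a) reversed (PH3(g) must end up as a reactant): -5.4 kJ
(b) as written (PCl3(l) already on the product side): -319.7 kJ
(c): not needed (PCl5(s) appears nowhere else).
(d) as written (H2O(l) already on the product side): -285.8 kJ
(e) as written (HCl(g) already on the product side): contributes x
-703.2 = (-5.4) + (-319.7) + (-285.8) + x
x = (-703.2 − (-610.9)) / (1) = -92.3 kJ

ΔH = -92.3 kJ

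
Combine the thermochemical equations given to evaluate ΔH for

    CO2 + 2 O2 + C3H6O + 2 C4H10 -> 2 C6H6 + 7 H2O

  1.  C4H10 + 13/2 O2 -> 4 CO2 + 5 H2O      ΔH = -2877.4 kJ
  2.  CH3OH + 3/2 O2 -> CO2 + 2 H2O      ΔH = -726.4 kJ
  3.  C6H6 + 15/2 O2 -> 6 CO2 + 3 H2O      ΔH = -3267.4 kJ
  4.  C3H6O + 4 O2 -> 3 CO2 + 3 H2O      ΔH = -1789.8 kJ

eq. 1 × 2: (2)·(-2877.4) = -5754.8 kJ
eq. 2: not needed.
eq. 3 reversed and × 2: (-2)·(-3267.4) = +6534.8 kJ
eq. 4 as written: -1789.8 kJ
ΔH = (2)·(-2877.4) + (-2)·(-3267.4) + (1)·(-1789.8) = -1009.8 kJ

ΔH = -1009.8 kJ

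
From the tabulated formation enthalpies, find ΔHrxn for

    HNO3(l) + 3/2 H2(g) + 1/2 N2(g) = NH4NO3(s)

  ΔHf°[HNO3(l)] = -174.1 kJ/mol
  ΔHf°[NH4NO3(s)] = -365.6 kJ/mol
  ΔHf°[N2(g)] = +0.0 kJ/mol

ΔHrxn = -191.5 kJ/mol

ΔH°rxn = Σ nΔHf°(products) − Σ nΔHf°(reactants).
Products: 1·(-365.6) = -365.6
Reactants: 1·(-174.1) + 3/2·(+0.0) + 1/2·(+0.0) = -174.1
ΔHrxn = (-365.6) − (-174.1) = -191.5 kJ/mol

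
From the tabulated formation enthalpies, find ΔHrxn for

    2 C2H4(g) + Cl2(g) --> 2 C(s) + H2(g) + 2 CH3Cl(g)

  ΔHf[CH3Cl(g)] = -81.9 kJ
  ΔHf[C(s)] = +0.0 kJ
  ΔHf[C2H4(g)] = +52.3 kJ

Products: 2·(+0.0) + 1·(+0.0) + 2·(-81.9) = -163.8
Reactants: 2·(+52.3) + 1·(+0.0) = +104.6
ΔHrxn = (-163.8) − (+104.6) = -268.4 kJ

ΔHrxn = -268.4 kJ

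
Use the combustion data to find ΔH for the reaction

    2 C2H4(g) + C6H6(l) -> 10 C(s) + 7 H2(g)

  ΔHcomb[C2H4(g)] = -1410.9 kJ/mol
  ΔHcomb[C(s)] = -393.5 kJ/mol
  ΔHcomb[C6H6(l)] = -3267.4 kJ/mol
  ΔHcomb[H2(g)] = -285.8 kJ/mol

ΔH = -153.6 kJ/mol

Using ΔH = Σ nΔHc°(reactants) − Σ nΔHc°(products):
= [2·(-1410.9) + 1·(-3267.4)] − [10·(-393.5) + 7·(-285.8)]
= -153.6 kJ/mol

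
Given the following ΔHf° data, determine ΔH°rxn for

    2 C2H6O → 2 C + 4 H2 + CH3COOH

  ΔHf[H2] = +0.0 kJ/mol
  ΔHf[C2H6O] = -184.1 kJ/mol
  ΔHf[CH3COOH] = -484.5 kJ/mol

ΔH°rxn = -116.3 kJ/mol

ΔH°rxn = Σ nΔHf°(products) − Σ nΔHf°(reactants).
Products: 2·(+0.0) + 4·(+0.0) + 1·(-484.5) = -484.5
Reactants: 2·(-184.1) = -368.2
ΔH°rxn = (-484.5) − (-368.2) = -116.3 kJ/mol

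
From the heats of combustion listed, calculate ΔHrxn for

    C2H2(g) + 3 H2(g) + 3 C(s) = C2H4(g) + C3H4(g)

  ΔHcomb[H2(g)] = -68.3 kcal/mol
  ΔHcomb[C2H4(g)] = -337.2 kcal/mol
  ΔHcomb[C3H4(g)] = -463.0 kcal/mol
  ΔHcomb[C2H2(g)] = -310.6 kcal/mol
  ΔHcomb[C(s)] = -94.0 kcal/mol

ΔHrxn = 2.7 kcal/mol

Using ΔH = Σ nΔHc°(reactants) − Σ nΔHc°(products):
= [1·(-310.6) + 3·(-68.3) + 3·(-94.0)] − [1·(-337.2) + 1·(-463.0)]
= 2.7 kcal/mol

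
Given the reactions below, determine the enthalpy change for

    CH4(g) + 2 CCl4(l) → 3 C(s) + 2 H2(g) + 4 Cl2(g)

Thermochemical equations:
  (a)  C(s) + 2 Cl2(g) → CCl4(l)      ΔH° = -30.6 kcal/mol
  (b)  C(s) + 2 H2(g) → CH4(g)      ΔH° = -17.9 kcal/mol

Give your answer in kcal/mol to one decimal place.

ΔH° = 79.1 kcal/mol

(a) reversed and × 2 (CCl4(l) must end up as a reactant; scale by 2 for the 2 CCl4(l)): (-2)·(-30.6) = +61.2 kcal/mol
(b) reversed (reverse to put CH4(g) on the reactant side): +17.9 kcal/mol
By Hess's law, ΔH° = (+61.2) + (+17.9) = 79.1 kcal/mol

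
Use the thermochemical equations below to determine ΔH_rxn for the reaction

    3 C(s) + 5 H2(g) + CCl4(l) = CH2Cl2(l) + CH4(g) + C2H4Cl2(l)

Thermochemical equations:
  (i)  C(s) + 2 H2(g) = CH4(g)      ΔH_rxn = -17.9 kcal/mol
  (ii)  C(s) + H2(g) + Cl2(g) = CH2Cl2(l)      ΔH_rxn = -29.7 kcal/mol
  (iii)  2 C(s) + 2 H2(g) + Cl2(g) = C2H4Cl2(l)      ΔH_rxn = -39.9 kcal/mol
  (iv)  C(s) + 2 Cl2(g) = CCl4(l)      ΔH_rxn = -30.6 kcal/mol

ΔH_rxn = -56.9 kcal/mol

(i) as written (CH4(g) already on the product side): -17.9 kcal/mol
(ii) as written (CH2Cl2(l) already on the product side): -29.7 kcal/mol
(iii) as written (C2H4Cl2(l) already on the product side): -39.9 kcal/mol
(iv) reversed (CCl4(l) must end up as a reactant): +30.6 kcal/mol
ΔH_rxn = (-17.9) + (-29.7) + (-39.9) + (+30.6) = -56.9 kcal/mol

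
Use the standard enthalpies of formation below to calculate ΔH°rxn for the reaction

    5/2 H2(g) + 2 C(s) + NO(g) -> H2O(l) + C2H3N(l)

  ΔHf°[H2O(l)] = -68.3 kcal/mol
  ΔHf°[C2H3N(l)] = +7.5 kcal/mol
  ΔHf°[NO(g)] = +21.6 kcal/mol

ΔH°rxn = -82.4 kcal/mol

Products: 1·(-68.3) + 1·(+7.5) = -60.8
Reactants: 5/2·(+0.0) + 2·(+0.0) + 1·(+21.6) = +21.6
ΔH°rxn = (-60.8) − (+21.6) = -82.4 kcal/mol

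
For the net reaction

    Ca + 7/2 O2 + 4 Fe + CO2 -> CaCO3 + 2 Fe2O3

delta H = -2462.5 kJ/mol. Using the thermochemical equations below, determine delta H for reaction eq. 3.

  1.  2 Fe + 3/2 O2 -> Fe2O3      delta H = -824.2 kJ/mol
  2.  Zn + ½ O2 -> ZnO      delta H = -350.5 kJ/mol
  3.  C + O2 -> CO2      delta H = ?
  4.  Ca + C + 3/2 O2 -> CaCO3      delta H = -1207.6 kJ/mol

eq. 1 × 2 (×2 to match 2 Fe2O3 in the target): (2)·(-824.2) = -1648.4 kJ/mol
eq. 2: not needed (ZnO appears nowhere else).
eq. 3 reversed (CO2 must end up as a reactant): contributes −x
eq. 4 as written (CaCO3 already on the product side): -1207.6 kJ/mol
-2462.5 = (-1648.4) + (-1207.6) − x
x = (-2462.5 − (-2856.0)) / (-1) = -393.5 kJ/mol

delta H = -393.5 kJ/mol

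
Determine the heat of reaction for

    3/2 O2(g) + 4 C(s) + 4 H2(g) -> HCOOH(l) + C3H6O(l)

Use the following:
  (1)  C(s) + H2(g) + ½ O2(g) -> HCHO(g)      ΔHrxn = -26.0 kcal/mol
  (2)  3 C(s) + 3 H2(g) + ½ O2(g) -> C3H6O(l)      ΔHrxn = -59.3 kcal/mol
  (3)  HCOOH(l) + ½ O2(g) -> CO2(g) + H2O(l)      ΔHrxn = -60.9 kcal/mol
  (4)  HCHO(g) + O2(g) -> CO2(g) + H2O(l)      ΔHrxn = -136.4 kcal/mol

ΔHrxn = -160.8 kcal/mol

(1) as written: -26.0 kcal/mol
(2) as written: -59.3 kcal/mol
(3) reversed: +60.9 kcal/mol
(4) as written: -136.4 kcal/mol
ΔHrxn = (-26.0) + (-59.3) + (+60.9) + (-136.4) = -160.8 kcal/mol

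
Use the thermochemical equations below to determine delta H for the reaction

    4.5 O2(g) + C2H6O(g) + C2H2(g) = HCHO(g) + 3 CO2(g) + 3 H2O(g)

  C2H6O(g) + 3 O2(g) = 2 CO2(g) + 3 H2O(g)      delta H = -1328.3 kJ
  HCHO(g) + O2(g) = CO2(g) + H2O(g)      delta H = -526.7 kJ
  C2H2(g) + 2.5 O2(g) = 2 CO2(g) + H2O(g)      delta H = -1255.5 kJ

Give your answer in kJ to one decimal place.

equation 1 as written: -1328.3 kJ
equation 2 reversed: +526.7 kJ
equation 3 as written: -1255.5 kJ
Summing the manipulated equations, delta H = (-1328.3) + (+526.7) + (-1255.5) = -2057.1 kJ

delta H = -2057.1 kJ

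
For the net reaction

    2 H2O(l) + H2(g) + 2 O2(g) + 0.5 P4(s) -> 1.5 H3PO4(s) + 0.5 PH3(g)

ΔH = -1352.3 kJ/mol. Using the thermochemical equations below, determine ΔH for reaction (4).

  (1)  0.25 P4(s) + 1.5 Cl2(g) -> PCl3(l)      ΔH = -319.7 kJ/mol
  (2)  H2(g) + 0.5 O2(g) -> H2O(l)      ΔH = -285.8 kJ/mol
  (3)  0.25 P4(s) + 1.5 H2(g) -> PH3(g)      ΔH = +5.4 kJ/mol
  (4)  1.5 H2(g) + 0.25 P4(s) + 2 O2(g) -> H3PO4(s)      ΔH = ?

(1): not needed.
(2) reversed and × 2: (-2)·(-285.8) = +571.6 kJ/mol
(3) × 1/2: (1/2)·(+5.4) = +2.7 kJ/mol
(4) × 3/2: contributes 3/2·x
-1352.3 = (+571.6) + (+2.7) + 3/2·x
x = (-1352.3 − (+574.3)) / (3/2) = -1284.4 kJ/mol

ΔH = -1284.4 kJ/mol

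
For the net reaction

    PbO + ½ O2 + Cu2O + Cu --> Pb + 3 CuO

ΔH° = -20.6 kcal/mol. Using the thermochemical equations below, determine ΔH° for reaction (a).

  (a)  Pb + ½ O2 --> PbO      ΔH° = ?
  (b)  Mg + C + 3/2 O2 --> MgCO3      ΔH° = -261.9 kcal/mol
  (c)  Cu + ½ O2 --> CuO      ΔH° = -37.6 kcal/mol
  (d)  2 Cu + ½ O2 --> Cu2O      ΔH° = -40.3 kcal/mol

(a) reversed (PbO must end up as a reactant): contributes −x
(b): not needed (Mg appears nowhere else).
(c) × 3 (×3 to match 3 CuO in the target): (3)·(-37.6) = -112.8 kcal/mol
(d) reversed (reverse to put Cu2O on the reactant side): +40.3 kcal/mol
-20.6 = (-112.8) + (+40.3) − x
x = (-20.6 − (-72.5)) / (-1) = -51.9 kcal/mol

ΔH° = -51.9 kcal/mol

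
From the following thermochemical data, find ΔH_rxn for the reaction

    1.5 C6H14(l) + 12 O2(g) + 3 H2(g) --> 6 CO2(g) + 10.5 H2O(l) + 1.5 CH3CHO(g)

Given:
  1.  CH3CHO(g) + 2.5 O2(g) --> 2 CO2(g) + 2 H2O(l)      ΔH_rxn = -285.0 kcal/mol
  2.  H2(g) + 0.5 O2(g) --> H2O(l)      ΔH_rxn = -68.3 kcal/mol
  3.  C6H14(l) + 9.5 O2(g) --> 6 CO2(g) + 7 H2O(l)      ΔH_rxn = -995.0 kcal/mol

eq. 1 reversed and × 3/2 (reverse to put CH3CHO(g) on the product side; ×3/2 to match 3/2 CH3CHO(g) in the target): (-3/2)·(-285.0) = +427.5 kcal/mol
eq. 2 × 3 (scale by 3 for the 3 H2(g)): (3)·(-68.3) = -204.9 kcal/mol
eq. 3 × 3/2 (scale by 3/2 for the 3/2 C6H14(l)): (3/2)·(-995.0) = -1492.5 kcal/mol
Combining the equations, ΔH_rxn = (+427.5) + (-204.9) + (-1492.5) = -1269.9 kcal/mol

ΔH_rxn = -1269.9 kcal/mol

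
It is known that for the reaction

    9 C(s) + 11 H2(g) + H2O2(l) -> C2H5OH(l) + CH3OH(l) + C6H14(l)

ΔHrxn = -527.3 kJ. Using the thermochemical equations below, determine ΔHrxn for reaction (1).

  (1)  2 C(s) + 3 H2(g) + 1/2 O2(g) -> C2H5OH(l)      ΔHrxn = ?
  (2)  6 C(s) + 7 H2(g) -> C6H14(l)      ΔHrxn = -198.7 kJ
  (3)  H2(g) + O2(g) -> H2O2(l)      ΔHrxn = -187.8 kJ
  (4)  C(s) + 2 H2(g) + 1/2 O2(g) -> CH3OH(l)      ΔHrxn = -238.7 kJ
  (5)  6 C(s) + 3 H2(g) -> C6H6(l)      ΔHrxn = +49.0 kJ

(1) as written (C2H5OH(l) already on the product side): contributes x
(2) as written (C6H14(l) already on the product side): -198.7 kJ
(3) reversed (reverse to put H2O2(l) on the reactant side): +187.8 kJ
(4) as written (CH3OH(l) already on the product side): -238.7 kJ
(5): not needed (C6H6(l) appears nowhere else).
-527.3 = (-198.7) + (+187.8) + (-238.7) + x
x = (-527.3 − (-249.6)) / (1) = -277.7 kJ

ΔHrxn = -277.7 kJ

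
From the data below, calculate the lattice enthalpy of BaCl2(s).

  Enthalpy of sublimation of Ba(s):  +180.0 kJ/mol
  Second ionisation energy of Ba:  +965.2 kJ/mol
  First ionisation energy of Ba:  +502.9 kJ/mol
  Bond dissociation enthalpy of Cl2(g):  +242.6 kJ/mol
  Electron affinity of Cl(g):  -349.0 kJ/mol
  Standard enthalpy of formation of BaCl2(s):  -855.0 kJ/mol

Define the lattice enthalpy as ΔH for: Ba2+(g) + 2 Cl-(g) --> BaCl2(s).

ΔHf° = 1·ΔHsub + 1·(ΣIE) + 1·D(Cl2) + 2·EA + U
-855.0 = 1·(+180.0) + 1·(+1468.1) + 1·(+242.6) + 2·(-349.0) + U
U = -855.0 − (+1192.7) = -2047.7 kJ/mol

U = -2047.7 kJ/mol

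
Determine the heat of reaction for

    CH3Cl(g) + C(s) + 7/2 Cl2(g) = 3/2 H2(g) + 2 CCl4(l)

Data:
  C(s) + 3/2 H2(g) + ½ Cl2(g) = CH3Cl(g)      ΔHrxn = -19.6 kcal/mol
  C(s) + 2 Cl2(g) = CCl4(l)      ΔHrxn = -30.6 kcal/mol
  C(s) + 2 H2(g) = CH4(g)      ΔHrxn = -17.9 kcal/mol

ΔHrxn = -41.6 kcal/mol

equation 1 reversed: +19.6 kcal/mol
equation 2 × 2: (2)·(-30.6) = -61.2 kcal/mol
equation 3: not needed.
By Hess's law, ΔHrxn = (-1)·(-19.6) + (2)·(-30.6) = -41.6 kcal/mol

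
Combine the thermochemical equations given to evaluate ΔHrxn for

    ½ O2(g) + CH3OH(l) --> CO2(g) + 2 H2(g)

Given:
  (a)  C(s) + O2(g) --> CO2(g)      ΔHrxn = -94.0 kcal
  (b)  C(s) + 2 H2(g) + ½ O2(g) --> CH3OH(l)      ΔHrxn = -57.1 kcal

(a) as written (CO2(g) already on the product side): -94.0 kcal
(b) reversed (CH3OH(l) must end up as a reactant): +57.1 kcal
Combining the equations, ΔHrxn = (-94.0) + (+57.1) = -36.9 kcal

ΔHrxn = -36.9 kcal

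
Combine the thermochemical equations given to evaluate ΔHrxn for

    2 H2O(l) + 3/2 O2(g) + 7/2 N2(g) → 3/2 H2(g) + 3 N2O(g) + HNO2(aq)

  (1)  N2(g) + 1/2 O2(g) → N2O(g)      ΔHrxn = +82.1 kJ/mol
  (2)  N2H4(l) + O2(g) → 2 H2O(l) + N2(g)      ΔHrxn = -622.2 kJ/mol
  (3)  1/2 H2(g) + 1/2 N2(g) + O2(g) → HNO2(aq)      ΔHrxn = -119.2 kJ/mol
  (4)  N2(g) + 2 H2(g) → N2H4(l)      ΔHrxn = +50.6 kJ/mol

ΔHrxn = 698.7 kJ/mol

(1) × 3: (3)·(+82.1) = +246.3 kJ/mol
(2) reversed: +622.2 kJ/mol
(3) as written: -119.2 kJ/mol
(4) reversed: -50.6 kJ/mol
ΔHrxn = (3)·(+82.1) + (-1)·(-622.2) + (1)·(-119.2) + (-1)·(+50.6) = 698.7 kJ/mol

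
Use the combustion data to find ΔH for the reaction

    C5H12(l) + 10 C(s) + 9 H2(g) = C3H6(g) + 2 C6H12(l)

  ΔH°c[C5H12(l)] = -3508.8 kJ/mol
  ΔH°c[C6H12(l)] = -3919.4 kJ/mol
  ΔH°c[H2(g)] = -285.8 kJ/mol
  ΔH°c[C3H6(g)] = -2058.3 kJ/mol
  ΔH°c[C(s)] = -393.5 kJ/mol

ΔH = -118.9 kJ/mol

Using ΔH = Σ nΔHc°(reactants) − Σ nΔHc°(products):
= [1·(-3508.8) + 10·(-393.5) + 9·(-285.8)] − [1·(-2058.3) + 2·(-3919.4)]
= -118.9 kJ/mol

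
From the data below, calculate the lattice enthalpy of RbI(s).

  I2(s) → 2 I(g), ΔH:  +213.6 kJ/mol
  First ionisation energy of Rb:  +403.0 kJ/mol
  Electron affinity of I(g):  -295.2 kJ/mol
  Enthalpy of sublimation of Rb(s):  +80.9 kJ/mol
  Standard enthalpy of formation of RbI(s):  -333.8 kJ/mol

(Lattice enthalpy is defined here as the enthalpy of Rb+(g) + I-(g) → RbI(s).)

U = -629.3 kJ/mol

ΔHf° = 1·ΔHsub + 1·(ΣIE) + 1/2·D(I2) + 1·EA + U
-333.8 = 1·(+80.9) + 1·(+403.0) + 1/2·(+213.6) + 1·(-295.2) + U
U = -333.8 − (+295.5) = -629.3 kJ/mol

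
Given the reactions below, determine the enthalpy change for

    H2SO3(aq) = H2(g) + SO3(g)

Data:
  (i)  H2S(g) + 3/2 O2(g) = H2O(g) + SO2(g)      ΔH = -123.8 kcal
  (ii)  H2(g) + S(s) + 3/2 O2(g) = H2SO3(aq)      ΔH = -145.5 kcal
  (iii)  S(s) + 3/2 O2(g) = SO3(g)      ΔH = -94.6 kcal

(i): not needed.
(ii) reversed: +145.5 kcal
(iii) as written: -94.6 kcal
By Hess's law, ΔH = (+145.5) + (-94.6) = 50.9 kcal

ΔH = 50.9 kcal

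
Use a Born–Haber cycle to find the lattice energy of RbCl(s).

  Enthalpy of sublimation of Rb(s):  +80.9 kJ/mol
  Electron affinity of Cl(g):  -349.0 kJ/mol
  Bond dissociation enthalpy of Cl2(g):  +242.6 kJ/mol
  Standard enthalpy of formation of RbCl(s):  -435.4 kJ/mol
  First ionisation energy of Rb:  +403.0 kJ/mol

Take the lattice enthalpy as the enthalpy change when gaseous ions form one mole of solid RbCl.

U = -691.6 kJ/mol

ΔHf° = 1·ΔHsub + 1·(ΣIE) + 1/2·D(Cl2) + 1·EA + U
-435.4 = 1·(+80.9) + 1·(+403.0) + 1/2·(+242.6) + 1·(-349.0) + U
U = -435.4 − (+256.2) = -691.6 kJ/mol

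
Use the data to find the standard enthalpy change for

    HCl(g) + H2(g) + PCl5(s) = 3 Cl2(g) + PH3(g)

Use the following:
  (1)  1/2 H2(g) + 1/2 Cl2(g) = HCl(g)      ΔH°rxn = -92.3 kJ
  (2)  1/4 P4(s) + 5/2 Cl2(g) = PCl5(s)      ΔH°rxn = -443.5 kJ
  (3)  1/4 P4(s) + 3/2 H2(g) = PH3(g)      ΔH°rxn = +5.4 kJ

ΔH°rxn = 541.2 kJ

(1) reversed: +92.3 kJ
(2) reversed: +443.5 kJ
(3) as written: +5.4 kJ
Combining the equations, ΔH°rxn = (-1)·(-92.3) + (-1)·(-443.5) + (1)·(+5.4) = 541.2 kJ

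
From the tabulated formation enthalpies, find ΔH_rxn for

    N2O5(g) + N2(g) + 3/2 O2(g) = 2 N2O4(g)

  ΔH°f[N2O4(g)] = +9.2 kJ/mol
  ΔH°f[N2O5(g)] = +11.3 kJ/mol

Products: 2·(+9.2) = +18.4
Reactants: 1·(+11.3) + 1·(+0.0) + 3/2·(+0.0) = +11.3
ΔH_rxn = (+18.4) − (+11.3) = 7.1 kJ/mol

ΔH_rxn = 7.1 kJ/mol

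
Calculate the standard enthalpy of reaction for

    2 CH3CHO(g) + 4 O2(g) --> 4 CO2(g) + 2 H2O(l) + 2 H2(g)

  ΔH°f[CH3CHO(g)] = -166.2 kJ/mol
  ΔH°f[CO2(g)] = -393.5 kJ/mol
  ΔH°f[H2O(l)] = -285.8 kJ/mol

ΔH_rxn = -1813.2 kJ/mol

Products: 4·(-393.5) + 2·(-285.8) + 2·(+0.0) = -2145.6
Reactants: 2·(-166.2) + 4·(+0.0) = -332.4
ΔH_rxn = (-2145.6) − (-332.4) = -1813.2 kJ/mol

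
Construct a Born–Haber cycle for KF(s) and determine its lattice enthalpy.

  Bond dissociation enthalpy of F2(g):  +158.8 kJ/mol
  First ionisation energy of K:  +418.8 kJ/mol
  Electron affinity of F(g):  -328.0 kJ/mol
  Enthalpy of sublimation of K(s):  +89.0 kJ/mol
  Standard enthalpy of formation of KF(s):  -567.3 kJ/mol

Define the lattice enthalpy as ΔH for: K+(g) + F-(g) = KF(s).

U = -826.5 kJ/mol

ΔHf° = 1·ΔHsub + 1·(ΣIE) + 1/2·D(F2) + 1·EA + U
-567.3 = 1·(+89.0) + 1·(+418.8) + 1/2·(+158.8) + 1·(-328.0) + U
U = -567.3 − (+259.2) = -826.5 kJ/mol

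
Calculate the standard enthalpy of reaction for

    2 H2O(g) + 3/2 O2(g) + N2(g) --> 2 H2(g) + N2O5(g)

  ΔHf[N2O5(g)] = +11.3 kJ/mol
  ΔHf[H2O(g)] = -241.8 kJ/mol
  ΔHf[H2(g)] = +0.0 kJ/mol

Products: 2·(+0.0) + 1·(+11.3) = +11.3
Reactants: 2·(-241.8) + 3/2·(+0.0) + 1·(+0.0) = -483.6
ΔH°rxn = (+11.3) − (-483.6) = 494.9 kJ/mol

ΔH°rxn = 494.9 kJ/mol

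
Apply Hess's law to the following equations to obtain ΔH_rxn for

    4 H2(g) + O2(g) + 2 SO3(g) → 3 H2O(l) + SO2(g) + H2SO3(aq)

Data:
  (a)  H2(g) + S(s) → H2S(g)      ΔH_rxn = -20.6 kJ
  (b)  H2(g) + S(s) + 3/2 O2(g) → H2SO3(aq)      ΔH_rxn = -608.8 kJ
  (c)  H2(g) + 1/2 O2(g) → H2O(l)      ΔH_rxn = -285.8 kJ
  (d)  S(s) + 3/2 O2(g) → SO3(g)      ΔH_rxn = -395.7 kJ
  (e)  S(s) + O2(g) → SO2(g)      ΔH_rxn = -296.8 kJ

ΔH_rxn = -971.6 kJ

(a): not needed (H2S(g) appears nowhere else).
(b) as written (H2SO3(aq) already on the product side): -608.8 kJ
(c) × 3 (×3 to match 3 H2O(l) in the target): (3)·(-285.8) = -857.4 kJ
(d) reversed and × 2 (reverse to put SO3(g) on the reactant side; ×2 to match 2 SO3(g) in the target): (-2)·(-395.7) = +791.4 kJ
(e) as written (SO2(g) already on the product side): -296.8 kJ
Summing the manipulated equations, ΔH_rxn = (-608.8) + (-857.4) + (+791.4) + (-296.8) = -971.6 kJ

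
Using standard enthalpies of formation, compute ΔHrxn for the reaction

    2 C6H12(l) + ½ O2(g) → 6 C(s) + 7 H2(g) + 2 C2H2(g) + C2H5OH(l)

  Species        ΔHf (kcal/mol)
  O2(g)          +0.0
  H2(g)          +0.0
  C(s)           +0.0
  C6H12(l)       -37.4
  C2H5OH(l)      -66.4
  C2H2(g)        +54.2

ΔH°rxn = Σ nΔHf°(products) − Σ nΔHf°(reactants).
Products: 6·(+0.0) + 7·(+0.0) + 2·(+54.2) + 1·(-66.4) = +42.0
Reactants: 2·(-37.4) + 1/2·(+0.0) = -74.8
ΔHrxn = (+42.0) − (-74.8) = 116.8 kcal/mol

ΔHrxn = 116.8 kcal/mol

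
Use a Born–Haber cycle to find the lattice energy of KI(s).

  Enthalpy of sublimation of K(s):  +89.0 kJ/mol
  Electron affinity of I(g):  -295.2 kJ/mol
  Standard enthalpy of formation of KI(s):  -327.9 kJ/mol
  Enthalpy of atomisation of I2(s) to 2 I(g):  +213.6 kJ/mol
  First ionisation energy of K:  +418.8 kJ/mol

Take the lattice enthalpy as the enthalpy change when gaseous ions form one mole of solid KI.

ΔHf° = 1·ΔHsub + 1·(ΣIE) + 1/2·D(I2) + 1·EA + U
-327.9 = 1·(+89.0) + 1·(+418.8) + 1/2·(+213.6) + 1·(-295.2) + U
U = -327.9 − (+319.4) = -647.3 kJ/mol

U = -647.3 kJ/mol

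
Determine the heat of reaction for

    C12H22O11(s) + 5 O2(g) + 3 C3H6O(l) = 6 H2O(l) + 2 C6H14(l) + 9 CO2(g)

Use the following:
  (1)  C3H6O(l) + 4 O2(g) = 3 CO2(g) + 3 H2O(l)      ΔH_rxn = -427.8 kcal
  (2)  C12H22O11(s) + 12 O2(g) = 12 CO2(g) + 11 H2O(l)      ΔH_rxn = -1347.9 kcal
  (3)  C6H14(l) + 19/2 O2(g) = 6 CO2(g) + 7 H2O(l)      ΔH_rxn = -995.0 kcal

(1) × 3 (×3 to match 3 C3H6O(l) in the target): (3)·(-427.8) = -1283.4 kcal
(2) as written (C12H22O11(s) already on the reactant side): -1347.9 kcal
(3) reversed and × 2 (reverse to put C6H14(l) on the product side; ×2 to match 2 C6H14(l) in the target): (-2)·(-995.0) = +1990.0 kcal
Summing the manipulated equations, ΔH_rxn = (-1283.4) + (-1347.9) + (+1990.0) = -641.3 kcal

ΔH_rxn = -641.3 kcal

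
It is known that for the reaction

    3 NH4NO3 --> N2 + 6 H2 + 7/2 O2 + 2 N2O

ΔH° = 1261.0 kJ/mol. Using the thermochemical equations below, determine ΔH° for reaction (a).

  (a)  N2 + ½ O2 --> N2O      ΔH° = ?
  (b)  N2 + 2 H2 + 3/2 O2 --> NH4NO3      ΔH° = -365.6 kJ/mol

(a) × 2 (scale by 2 for the 2 N2O): contributes 2·x
(b) reversed and × 3 (NH4NO3 must end up as a reactant; scale by 3 for the 3 NH4NO3): (-3)·(-365.6) = +1096.8 kJ/mol
+1261.0 = (+1096.8) + 2·x
x = (+1261.0 − (+1096.8)) / (2) = 82.1 kJ/mol

ΔH° = 82.1 kJ/mol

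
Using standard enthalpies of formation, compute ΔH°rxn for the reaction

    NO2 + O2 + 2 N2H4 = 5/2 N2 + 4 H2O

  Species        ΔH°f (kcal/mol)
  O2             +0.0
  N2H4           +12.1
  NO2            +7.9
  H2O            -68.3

ΔH°rxn = -305.3 kcal/mol

Products: 5/2·(+0.0) + 4·(-68.3) = -273.2
Reactants: 1·(+7.9) + 1·(+0.0) + 2·(+12.1) = +32.1
ΔH°rxn = (-273.2) − (+32.1) = -305.3 kcal/mol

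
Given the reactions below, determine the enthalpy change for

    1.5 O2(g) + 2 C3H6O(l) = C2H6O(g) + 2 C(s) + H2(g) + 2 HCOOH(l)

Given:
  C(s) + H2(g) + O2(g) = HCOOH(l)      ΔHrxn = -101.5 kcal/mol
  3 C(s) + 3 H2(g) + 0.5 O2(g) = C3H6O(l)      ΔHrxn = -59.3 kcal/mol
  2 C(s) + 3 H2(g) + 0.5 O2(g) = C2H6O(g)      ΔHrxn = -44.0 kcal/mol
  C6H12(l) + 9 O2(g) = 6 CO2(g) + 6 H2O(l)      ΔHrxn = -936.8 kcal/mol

equation 1 × 2 (scale by 2 for the 2 HCOOH(l)): (2)·(-101.5) = -203.0 kcal/mol
equation 2 reversed and × 2 (C3H6O(l) must end up as a reactant; scale by 2 for the 2 C3H6O(l)): (-2)·(-59.3) = +118.6 kcal/mol
equation 3 as written (C2H6O(g) already on the product side): -44.0 kcal/mol
equation 4: not needed (C6H12(l) appears nowhere else).
Since enthalpy is a state function, ΔHrxn = (2)·(-101.5) + (-2)·(-59.3) + (1)·(-44.0) = -128.4 kcal/mol

ΔHrxn = -128.4 kcal/mol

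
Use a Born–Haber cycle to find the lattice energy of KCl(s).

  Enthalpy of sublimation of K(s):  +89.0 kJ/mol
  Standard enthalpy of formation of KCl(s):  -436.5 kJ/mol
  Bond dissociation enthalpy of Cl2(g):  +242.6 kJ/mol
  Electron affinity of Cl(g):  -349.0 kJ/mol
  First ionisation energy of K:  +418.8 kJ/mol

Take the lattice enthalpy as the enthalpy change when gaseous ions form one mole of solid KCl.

U = -716.6 kJ/mol

ΔHf° = 1·ΔHsub + 1·(ΣIE) + 1/2·D(Cl2) + 1·EA + U
-436.5 = 1·(+89.0) + 1·(+418.8) + 1/2·(+242.6) + 1·(-349.0) + U
U = -436.5 − (+280.1) = -716.6 kJ/mol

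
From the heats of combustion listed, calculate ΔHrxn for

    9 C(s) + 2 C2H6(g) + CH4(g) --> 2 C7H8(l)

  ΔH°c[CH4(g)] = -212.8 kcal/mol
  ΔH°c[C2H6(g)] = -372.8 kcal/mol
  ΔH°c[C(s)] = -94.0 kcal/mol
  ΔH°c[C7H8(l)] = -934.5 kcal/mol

ΔHrxn = 64.6 kcal/mol

Using ΔH = Σ nΔHc°(reactants) − Σ nΔHc°(products):
= [9·(-94.0) + 2·(-372.8) + 1·(-212.8)] − [2·(-934.5)]
= 64.6 kcal/mol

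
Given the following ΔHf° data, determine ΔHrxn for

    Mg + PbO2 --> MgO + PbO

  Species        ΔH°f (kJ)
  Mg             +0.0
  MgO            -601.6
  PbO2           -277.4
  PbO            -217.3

Products: 1·(-601.6) + 1·(-217.3) = -818.9
Reactants: 1·(+0.0) + 1·(-277.4) = -277.4
ΔHrxn = (-818.9) − (-277.4) = -541.5 kJ

ΔHrxn = -541.5 kJ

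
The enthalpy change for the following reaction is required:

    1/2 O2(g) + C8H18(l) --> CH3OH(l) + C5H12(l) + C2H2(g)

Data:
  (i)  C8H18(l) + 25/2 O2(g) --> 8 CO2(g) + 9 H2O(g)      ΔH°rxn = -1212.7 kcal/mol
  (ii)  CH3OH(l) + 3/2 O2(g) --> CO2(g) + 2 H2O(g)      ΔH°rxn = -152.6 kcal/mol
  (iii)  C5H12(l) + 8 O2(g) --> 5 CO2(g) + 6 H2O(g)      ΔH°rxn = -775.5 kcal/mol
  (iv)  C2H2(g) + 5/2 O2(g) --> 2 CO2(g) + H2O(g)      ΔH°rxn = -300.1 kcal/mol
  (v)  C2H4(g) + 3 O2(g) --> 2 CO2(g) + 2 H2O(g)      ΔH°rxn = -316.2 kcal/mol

(i) as written: -1212.7 kcal/mol
(ii) reversed: +152.6 kcal/mol
(iii) reversed: +775.5 kcal/mol
(iv) reversed: +300.1 kcal/mol
(v): not needed.
ΔH°rxn = (-1212.7) + (+152.6) + (+775.5) + (+300.1) = 15.5 kcal/mol

ΔH°rxn = 15.5 kcal/mol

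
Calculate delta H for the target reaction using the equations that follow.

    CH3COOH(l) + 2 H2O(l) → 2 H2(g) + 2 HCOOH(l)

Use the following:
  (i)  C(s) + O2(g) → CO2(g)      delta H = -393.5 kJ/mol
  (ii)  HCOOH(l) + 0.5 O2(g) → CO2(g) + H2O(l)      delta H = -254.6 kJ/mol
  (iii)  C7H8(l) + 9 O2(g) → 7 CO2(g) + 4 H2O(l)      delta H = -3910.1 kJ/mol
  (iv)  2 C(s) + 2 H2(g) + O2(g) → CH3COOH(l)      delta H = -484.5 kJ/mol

(i) × 2: (2)·(-393.5) = -787.0 kJ/mol
(ii) reversed and × 2 (reverse to put HCOOH(l) on the product side; scale by 2 for the 2 HCOOH(l)): (-2)·(-254.6) = +509.2 kJ/mol
(iii): not needed (C7H8(l) appears nowhere else).
(iv) reversed (CH3COOH(l) must end up as a reactant): +484.5 kJ/mol
Summing the manipulated equations, delta H = (2)·(-393.5) + (-2)·(-254.6) + (-1)·(-484.5) = 206.7 kJ/mol

delta H = 206.7 kJ/mol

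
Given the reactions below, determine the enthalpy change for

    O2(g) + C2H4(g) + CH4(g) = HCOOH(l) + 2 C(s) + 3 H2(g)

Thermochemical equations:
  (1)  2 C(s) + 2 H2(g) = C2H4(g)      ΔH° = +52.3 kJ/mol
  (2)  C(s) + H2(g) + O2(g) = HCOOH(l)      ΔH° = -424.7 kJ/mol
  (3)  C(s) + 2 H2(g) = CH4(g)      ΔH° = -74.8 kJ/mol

(1) reversed (C2H4(g) must end up as a reactant): -52.3 kJ/mol
(2) as written (HCOOH(l) already on the product side): -424.7 kJ/mol
(3) reversed (reverse to put CH4(g) on the reactant side): +74.8 kJ/mol
ΔH° = (-1)·(+52.3) + (1)·(-424.7) + (-1)·(-74.8) = -402.2 kJ/mol

ΔH° = -402.2 kJ/mol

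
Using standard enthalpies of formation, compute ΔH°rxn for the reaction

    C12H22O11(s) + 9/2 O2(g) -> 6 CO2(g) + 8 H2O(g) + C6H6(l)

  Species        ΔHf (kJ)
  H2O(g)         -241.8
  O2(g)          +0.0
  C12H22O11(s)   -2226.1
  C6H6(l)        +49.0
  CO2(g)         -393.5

ΔH°rxn = -2020.3 kJ

ΔH°rxn = Σ nΔHf°(products) − Σ nΔHf°(reactants).
Products: 6·(-393.5) + 8·(-241.8) + 1·(+49.0) = -4246.4
Reactants: 1·(-2226.1) + 9/2·(+0.0) = -2226.1
ΔH°rxn = (-4246.4) − (-2226.1) = -2020.3 kJ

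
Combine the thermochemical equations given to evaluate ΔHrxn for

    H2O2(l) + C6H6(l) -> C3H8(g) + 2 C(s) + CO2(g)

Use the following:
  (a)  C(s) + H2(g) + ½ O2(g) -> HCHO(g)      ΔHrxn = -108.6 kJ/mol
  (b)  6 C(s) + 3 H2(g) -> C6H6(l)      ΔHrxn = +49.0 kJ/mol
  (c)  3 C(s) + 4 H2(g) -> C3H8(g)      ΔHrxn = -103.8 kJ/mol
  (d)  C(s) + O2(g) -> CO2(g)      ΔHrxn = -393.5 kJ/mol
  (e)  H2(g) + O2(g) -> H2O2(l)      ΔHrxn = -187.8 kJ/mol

(a): not needed (HCHO(g) appears nowhere else).
(b) reversed (reverse to put C6H6(l) on the reactant side): -49.0 kJ/mol
(c) as written (C3H8(g) already on the product side): -103.8 kJ/mol
(d) as written (CO2(g) already on the product side): -393.5 kJ/mol
(e) reversed (H2O2(l) must end up as a reactant): +187.8 kJ/mol
ΔHrxn = (-49.0) + (-103.8) + (-393.5) + (+187.8) = -358.5 kJ/mol

ΔHrxn = -358.5 kJ/mol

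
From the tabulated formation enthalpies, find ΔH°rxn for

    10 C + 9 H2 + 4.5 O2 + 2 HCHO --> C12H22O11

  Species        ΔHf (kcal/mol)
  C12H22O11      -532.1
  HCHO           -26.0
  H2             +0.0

Products: 1·(-532.1) = -532.1
Reactants: 10·(+0.0) + 9·(+0.0) + 9/2·(+0.0) + 2·(-26.0) = -52.0
ΔH°rxn = (-532.1) − (-52.0) = -480.1 kcal/mol

ΔH°rxn = -480.1 kcal/mol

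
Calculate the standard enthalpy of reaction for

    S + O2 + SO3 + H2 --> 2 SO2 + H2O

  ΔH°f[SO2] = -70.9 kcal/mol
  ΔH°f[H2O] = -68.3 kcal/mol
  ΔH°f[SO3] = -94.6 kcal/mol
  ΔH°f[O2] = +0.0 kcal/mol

Products: 2·(-70.9) + 1·(-68.3) = -210.1
Reactants: 1·(+0.0) + 1·(+0.0) + 1·(-94.6) + 1·(+0.0) = -94.6
ΔH_rxn = (-210.1) − (-94.6) = -115.5 kcal/mol

ΔH_rxn = -115.5 kcal/mol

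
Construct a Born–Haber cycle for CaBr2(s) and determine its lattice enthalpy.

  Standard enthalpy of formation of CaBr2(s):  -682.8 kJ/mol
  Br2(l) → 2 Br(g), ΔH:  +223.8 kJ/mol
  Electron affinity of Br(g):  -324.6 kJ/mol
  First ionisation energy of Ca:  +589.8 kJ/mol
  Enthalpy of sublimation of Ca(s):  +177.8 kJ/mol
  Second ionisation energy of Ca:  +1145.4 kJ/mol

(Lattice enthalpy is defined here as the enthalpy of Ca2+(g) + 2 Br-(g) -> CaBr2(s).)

U = -2170.4 kJ/mol

ΔHf° = 1·ΔHsub + 1·(ΣIE) + 1·D(Br2) + 2·EA + U
-682.8 = 1·(+177.8) + 1·(+1735.2) + 1·(+223.8) + 2·(-324.6) + U
U = -682.8 − (+1487.6) = -2170.4 kJ/mol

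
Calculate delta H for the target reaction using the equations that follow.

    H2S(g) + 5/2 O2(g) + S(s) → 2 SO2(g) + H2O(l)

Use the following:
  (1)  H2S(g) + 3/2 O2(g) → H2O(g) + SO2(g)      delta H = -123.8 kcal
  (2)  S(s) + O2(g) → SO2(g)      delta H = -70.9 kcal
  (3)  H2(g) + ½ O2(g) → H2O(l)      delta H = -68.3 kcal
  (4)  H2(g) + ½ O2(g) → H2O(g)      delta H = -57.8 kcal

(1) as written: -123.8 kcal
(2) as written: -70.9 kcal
(3) as written: -68.3 kcal
(4) reversed: +57.8 kcal
Combining the equations, delta H = (-123.8) + (-70.9) + (-68.3) + (+57.8) = -205.2 kcal

delta H = -205.2 kcal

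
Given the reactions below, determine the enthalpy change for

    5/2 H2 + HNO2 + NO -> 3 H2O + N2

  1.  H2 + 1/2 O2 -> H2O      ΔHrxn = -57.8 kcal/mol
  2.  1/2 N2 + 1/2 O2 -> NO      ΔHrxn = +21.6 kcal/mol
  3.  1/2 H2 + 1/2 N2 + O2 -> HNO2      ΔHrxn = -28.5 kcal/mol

ΔHrxn = -166.5 kcal/mol

eq. 1 × 3: (3)·(-57.8) = -173.4 kcal/mol
eq. 2 reversed: -21.6 kcal/mol
eq. 3 reversed: +28.5 kcal/mol
Since enthalpy is a state function, ΔHrxn = (3)·(-57.8) + (-1)·(+21.6) + (-1)·(-28.5) = -166.5 kcal/mol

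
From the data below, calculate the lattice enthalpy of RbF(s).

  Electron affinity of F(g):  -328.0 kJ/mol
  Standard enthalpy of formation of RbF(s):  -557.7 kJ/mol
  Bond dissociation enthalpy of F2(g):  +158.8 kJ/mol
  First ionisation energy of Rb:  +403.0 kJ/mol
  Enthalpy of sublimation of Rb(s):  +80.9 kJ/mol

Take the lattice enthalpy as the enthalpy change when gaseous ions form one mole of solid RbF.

ΔHf° = 1·ΔHsub + 1·(ΣIE) + 1/2·D(F2) + 1·EA + U
-557.7 = 1·(+80.9) + 1·(+403.0) + 1/2·(+158.8) + 1·(-328.0) + U
U = -557.7 − (+235.3) = -793.0 kJ/mol

U = -793.0 kJ/mol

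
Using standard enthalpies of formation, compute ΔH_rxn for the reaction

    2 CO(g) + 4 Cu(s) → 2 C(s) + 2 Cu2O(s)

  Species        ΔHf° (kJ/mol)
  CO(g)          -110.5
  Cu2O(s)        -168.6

Products: 2·(+0.0) + 2·(-168.6) = -337.2
Reactants: 2·(-110.5) + 4·(+0.0) = -221.0
ΔH_rxn = (-337.2) − (-221.0) = -116.2 kJ/mol

ΔH_rxn = -116.2 kJ/mol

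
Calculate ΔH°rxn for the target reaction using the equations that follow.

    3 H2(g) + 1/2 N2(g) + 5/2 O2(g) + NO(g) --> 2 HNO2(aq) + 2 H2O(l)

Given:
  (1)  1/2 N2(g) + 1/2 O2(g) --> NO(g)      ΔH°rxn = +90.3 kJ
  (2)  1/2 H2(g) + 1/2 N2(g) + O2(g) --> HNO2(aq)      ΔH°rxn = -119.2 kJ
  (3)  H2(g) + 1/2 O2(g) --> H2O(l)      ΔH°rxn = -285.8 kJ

(1) reversed (NO(g) must end up as a reactant): -90.3 kJ
(2) × 2 (scale by 2 for the 2 HNO2(aq)): (2)·(-119.2) = -238.4 kJ
(3) × 2 (scale by 2 for the 2 H2O(l)): (2)·(-285.8) = -571.6 kJ
ΔH°rxn = (-90.3) + (-238.4) + (-571.6) = -900.3 kJ

ΔH°rxn = -900.3 kJ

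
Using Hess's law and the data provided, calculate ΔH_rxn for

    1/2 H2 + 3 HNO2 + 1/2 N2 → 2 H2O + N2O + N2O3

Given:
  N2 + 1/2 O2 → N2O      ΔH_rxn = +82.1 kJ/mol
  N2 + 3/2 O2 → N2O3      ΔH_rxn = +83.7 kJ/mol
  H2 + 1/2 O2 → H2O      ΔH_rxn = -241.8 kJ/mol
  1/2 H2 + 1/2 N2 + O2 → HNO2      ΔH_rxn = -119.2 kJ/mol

equation 1 as written: +82.1 kJ/mol
equation 2 as written: +83.7 kJ/mol
equation 3 × 2: (2)·(-241.8) = -483.6 kJ/mol
equation 4 reversed and × 3: (-3)·(-119.2) = +357.6 kJ/mol
ΔH_rxn = (1)·(+82.1) + (1)·(+83.7) + (2)·(-241.8) + (-3)·(-119.2) = 39.8 kJ/mol

ΔH_rxn = 39.8 kJ/mol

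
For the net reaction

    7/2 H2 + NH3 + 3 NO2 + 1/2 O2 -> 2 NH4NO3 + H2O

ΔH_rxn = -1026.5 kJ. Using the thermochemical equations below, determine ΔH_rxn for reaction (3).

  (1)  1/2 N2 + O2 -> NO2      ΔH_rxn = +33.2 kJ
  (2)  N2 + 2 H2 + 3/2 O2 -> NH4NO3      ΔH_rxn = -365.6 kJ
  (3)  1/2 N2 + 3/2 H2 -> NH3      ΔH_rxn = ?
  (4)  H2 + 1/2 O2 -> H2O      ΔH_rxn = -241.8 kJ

(1) reversed and × 3 (NO2 must end up as a reactant; ×3 to match 3 NO2 in the target): (-3)·(+33.2) = -99.6 kJ
(2) × 2 (scale by 2 for the 2 NH4NO3): (2)·(-365.6) = -731.2 kJ
(3) reversed (reverse to put NH3 on the reactant side): contributes −x
(4) as written (H2O already on the product side): -241.8 kJ
-1026.5 = (-99.6) + (-731.2) + (-241.8) − x
x = (-1026.5 − (-1072.6)) / (-1) = -46.1 kJ

ΔH_rxn = -46.1 kJ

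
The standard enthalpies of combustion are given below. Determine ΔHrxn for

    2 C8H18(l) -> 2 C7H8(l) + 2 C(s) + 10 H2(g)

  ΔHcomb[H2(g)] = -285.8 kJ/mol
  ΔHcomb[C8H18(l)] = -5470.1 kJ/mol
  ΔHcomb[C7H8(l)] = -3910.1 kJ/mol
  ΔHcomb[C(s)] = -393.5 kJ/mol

ΔHrxn = 525.0 kJ/mol

With combustion enthalpies, reactants minus products:
= [2·(-5470.1)] − [2·(-3910.1) + 2·(-393.5) + 10·(-285.8)]
= 525.0 kJ/mol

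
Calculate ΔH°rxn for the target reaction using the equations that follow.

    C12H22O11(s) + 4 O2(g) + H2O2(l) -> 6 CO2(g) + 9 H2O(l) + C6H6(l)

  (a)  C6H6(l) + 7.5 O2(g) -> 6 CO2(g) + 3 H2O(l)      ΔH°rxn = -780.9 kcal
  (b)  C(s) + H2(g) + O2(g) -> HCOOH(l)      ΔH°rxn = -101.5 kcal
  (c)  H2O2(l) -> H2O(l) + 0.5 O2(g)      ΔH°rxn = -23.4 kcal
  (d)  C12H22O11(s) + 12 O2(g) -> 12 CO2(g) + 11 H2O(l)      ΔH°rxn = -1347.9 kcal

(a) reversed (reverse to put C6H6(l) on the product side): +780.9 kcal
(b): not needed (H2(g) appears nowhere else).
(c) as written (H2O2(l) already on the reactant side): -23.4 kcal
(d) as written (C12H22O11(s) already on the reactant side): -1347.9 kcal
ΔH°rxn = (+780.9) + (-23.4) + (-1347.9) = -590.4 kcal

ΔH°rxn = -590.4 kcal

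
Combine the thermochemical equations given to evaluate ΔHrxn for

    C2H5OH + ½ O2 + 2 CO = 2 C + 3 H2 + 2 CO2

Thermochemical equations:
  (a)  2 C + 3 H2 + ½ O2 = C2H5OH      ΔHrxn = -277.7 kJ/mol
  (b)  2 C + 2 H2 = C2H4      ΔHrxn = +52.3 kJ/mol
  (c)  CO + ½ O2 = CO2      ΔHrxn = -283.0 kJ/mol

ΔHrxn = -288.3 kJ/mol

(a) reversed: +277.7 kJ/mol
(b): not needed.
(c) × 2: (2)·(-283.0) = -566.0 kJ/mol
ΔHrxn = (+277.7) + (-566.0) = -288.3 kJ/mol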